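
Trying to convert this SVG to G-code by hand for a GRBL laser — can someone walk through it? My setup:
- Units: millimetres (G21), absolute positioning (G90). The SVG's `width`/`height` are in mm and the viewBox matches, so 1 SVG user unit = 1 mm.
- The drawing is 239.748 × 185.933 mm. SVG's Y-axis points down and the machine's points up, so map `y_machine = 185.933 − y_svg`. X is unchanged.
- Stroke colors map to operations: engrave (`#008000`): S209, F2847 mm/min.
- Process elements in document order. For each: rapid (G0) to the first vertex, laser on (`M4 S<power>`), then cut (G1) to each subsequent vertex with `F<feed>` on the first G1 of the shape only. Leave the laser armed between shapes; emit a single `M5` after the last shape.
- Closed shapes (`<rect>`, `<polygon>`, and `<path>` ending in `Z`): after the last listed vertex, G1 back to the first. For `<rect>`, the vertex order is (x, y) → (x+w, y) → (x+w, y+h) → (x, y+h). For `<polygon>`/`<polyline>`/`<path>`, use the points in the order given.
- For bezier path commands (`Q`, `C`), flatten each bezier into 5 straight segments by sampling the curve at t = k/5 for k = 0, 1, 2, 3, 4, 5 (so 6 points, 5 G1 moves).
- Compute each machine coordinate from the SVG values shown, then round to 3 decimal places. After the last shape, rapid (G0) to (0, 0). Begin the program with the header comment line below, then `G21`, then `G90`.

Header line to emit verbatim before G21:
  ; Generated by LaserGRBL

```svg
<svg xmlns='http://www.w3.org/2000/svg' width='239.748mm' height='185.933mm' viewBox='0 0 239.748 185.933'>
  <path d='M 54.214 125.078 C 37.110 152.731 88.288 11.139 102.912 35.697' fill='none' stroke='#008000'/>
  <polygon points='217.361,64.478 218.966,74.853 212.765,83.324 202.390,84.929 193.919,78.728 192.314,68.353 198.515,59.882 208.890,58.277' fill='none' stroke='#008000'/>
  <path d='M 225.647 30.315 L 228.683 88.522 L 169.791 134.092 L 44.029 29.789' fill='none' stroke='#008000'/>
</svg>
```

Since the viewBox matches the mm dimensions, user units are millimetres directly. The only transform is the Y-flip y_m = 185.933 − y_svg.

Shape 1 is a cubic bezier drawn with `<path>`. Its stroke #008000 means engrave at S209, F2847. After flipping Y the toolpath is (54.214,60.855) → (51.307,61.889) → (59.755,87.444) → (74.527,121.419) → (90.590,147.716) → (102.912,150.236).

Shape 2 is a regular polygon drawn with `<polygon>`. Its stroke #008000 means engrave at S209, F2847. After flipping Y the toolpath is (217.361,121.455) → (218.966,111.080) → (212.765,102.609) → (202.390,101.004) → (193.919,107.205) → (192.314,117.580) → (198.515,126.051) → (208.890,127.656) → (217.361,121.455), returning to the start.

Shape 3 is a open polyline drawn with `<path>`. Its stroke #008000 means engrave at S209, F2847. After flipping Y the toolpath is (225.647,155.618) → (228.683,97.411) → (169.791,51.841) → (44.029,156.144).

; Generated by LaserGRBL
G21
G90
G0 X54.214 Y60.855
M4 S209
G1 X51.307 Y61.889 F2847
G1 X59.755 Y87.444
G1 X74.527 Y121.419
G1 X90.590 Y147.716
G1 X102.912 Y150.236
G0 X217.361 Y121.455
M4 S209
G1 X218.966 Y111.080 F2847
G1 X212.765 Y102.609
G1 X202.390 Y101.004
G1 X193.919 Y107.205
G1 X192.314 Y117.580
G1 X198.515 Y126.051
G1 X208.890 Y127.656
G1 X217.361 Y121.455
G0 X225.647 Y155.618
M4 S209
G1 X228.683 Y97.411 F2847
G1 X169.791 Y51.841
G1 X44.029 Y156.144
M5
G0 X0.000 Y0.000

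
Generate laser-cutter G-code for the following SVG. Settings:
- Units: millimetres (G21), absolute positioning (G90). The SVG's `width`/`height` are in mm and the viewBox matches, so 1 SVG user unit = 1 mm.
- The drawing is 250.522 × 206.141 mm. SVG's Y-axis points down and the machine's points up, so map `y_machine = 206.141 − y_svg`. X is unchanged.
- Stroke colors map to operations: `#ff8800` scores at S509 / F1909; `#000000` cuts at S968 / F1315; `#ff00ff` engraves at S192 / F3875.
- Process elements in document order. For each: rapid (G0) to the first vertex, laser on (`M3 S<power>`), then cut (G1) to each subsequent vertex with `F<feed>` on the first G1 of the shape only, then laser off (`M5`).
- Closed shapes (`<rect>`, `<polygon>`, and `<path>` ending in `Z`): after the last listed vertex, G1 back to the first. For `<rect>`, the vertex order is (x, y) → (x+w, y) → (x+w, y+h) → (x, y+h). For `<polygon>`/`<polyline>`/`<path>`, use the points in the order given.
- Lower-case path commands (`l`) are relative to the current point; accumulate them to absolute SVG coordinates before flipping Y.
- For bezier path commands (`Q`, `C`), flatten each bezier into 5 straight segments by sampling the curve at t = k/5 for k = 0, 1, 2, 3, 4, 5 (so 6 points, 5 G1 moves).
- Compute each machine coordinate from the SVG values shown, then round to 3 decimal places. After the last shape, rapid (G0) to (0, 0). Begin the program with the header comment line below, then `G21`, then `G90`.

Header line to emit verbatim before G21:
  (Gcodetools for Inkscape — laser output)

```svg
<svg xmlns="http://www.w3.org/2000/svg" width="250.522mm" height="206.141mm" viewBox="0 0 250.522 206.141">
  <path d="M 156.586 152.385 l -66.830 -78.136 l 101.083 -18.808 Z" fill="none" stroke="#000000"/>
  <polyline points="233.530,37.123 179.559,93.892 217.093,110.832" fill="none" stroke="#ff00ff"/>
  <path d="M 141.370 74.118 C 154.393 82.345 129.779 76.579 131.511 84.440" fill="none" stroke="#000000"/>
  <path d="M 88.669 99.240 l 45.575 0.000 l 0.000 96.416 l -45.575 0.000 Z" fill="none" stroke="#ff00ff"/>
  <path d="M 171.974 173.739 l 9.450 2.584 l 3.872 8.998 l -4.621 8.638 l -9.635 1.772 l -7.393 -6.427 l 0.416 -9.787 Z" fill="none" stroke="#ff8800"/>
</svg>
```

(Gcodetools for Inkscape — laser output)
G21
G90
G0 X156.586 Y53.756
M3 S968
G1 X89.756 Y131.892 F1315
G1 X190.839 Y150.700
G1 X156.586 Y53.756
M5
G0 X233.530 Y169.018
M3 S192
G1 X179.559 Y112.249 F3875
G1 X217.093 Y95.309
M5
G0 X141.370 Y132.023
M3 S968
G1 X145.179 Y128.545 F1315
G1 X143.027 Y127.100
G1 X137.984 Y126.361
G1 X133.121 Y125.003
G1 X131.511 Y121.701
M5
G0 X88.669 Y106.901
M3 S192
G1 X134.244 Y106.901 F3875
G1 X134.244 Y10.485
G1 X88.669 Y10.485
G1 X88.669 Y106.901
M5
G0 X171.974 Y32.402
M3 S509
G1 X181.424 Y29.818 F1909
G1 X185.296 Y20.820
G1 X180.675 Y12.182
G1 X171.040 Y10.410
G1 X163.647 Y16.837
G1 X164.063 Y26.624
G1 X171.974 Y32.402
M5
G0 X0.000 Y0.000

Since the viewBox matches the mm dimensions, user units are millimetres directly. The only transform is the Y-flip y_m = 206.141 − y_svg.

Shape 1 is a regular polygon drawn with `<path>`. Its stroke #000000 means cut at S968, F1315. After flipping Y the toolpath is (156.586,53.756) → (89.756,131.892) → (190.839,150.700) → (156.586,53.756), returning to the start.

Shape 2 is a open polyline drawn with `<polyline>`. Its stroke #ff00ff means engrave at S192, F3875. After flipping Y the toolpath is (233.530,169.018) → (179.559,112.249) → (217.093,95.309).

Shape 3 is a cubic bezier drawn with `<path>`. Its stroke #000000 means cut at S968, F1315. After flipping Y the toolpath is (141.370,132.023) → (145.179,128.545) → (143.027,127.100) → (137.984,126.361) → (133.121,125.003) → (131.511,121.701).

Shape 4 is a rectangle drawn with `<path>`. Its stroke #ff00ff means engrave at S192, F3875. After flipping Y the toolpath is (88.669,106.901) → (134.244,106.901) → (134.244,10.485) → (88.669,10.485) → (88.669,106.901), returning to the start.

Shape 5 is a regular polygon drawn with `<path>`. Its stroke #ff8800 means score at S509, F1909. After flipping Y the toolpath is (171.974,32.402) → (181.424,29.818) → (185.296,20.820) → (180.675,12.182) → (171.040,10.410) → (163.647,16.837) → (164.063,26.624) → (171.974,32.402), returning to the start.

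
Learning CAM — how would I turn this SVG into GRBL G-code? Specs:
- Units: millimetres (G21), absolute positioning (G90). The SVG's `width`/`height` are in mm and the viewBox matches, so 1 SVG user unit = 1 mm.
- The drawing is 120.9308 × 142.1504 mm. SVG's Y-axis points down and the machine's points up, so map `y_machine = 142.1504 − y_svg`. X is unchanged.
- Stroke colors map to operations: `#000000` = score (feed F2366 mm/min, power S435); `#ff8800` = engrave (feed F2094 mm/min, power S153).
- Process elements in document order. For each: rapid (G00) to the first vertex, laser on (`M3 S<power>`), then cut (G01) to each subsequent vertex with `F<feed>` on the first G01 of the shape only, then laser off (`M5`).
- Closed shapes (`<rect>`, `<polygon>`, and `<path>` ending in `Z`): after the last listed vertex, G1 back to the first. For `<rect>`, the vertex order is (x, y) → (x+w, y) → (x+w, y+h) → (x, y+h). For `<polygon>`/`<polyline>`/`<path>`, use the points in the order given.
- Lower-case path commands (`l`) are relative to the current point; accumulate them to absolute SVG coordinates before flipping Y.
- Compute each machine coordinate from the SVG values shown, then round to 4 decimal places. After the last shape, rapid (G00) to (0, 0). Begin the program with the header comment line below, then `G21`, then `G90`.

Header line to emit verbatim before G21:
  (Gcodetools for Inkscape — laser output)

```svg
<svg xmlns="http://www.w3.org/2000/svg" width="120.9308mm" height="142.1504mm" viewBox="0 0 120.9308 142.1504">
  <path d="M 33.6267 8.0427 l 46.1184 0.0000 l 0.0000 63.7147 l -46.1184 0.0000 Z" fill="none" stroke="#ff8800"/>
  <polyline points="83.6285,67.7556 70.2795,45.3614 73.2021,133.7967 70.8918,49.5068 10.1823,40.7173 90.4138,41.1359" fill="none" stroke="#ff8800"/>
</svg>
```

viewBox `0 0 120.9308 142.1504` with mm width/height → 1 unit = 1 mm. Flip: y_m = 142.1504 − y_svg.

**Shape 1** — `<path>` rectangle, stroke `#ff8800` → engrave (S153, F2094). Machine vertices: (33.6267,134.1077) → (79.7451,134.1077) → (79.7451,70.3930) → (33.6267,70.3930) → (33.6267,134.1077). Closed: final G1 returns to the first vertex.

**Shape 2** — `<polyline>` open polyline, stroke `#ff8800` → engrave (S153, F2094). Machine vertices: (83.6285,74.3948) → (70.2795,96.7890) → (73.2021,8.3537) → (70.8918,92.6436) → (10.1823,101.4331) → (90.4138,101.0145). Open path.

(Gcodetools for Inkscape — laser output)
G21
G90
G00 X33.6267 Y134.1077
M3 S153
G01 X79.7451 Y134.1077 F2094
G01 X79.7451 Y70.3930
G01 X33.6267 Y70.3930
G01 X33.6267 Y134.1077
M5
G00 X83.6285 Y74.3948
M3 S153
G01 X70.2795 Y96.7890 F2094
G01 X73.2021 Y8.3537
G01 X70.8918 Y92.6436
G01 X10.1823 Y101.4331
G01 X90.4138 Y101.0145
M5
G00 X0.0000 Y0.0000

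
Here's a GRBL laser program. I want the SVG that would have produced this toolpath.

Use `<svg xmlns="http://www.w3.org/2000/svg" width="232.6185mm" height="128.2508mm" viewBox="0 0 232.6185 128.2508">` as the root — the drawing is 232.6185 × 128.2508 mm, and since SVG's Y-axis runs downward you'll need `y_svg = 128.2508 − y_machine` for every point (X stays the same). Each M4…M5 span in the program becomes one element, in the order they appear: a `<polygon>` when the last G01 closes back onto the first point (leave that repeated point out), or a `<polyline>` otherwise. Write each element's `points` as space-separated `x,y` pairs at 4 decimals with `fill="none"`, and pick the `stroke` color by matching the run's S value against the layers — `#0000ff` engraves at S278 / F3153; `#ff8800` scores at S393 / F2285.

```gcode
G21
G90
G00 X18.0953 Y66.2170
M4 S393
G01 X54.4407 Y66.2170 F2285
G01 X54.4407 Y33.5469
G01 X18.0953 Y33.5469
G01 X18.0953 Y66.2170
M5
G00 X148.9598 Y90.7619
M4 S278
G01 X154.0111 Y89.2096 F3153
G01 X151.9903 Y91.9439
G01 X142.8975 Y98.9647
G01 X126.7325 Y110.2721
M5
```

<svg xmlns="http://www.w3.org/2000/svg" width="232.6185mm" height="128.2508mm" viewBox="0 0 232.6185 128.2508">
  <polygon points="18.0953,62.0338 54.4407,62.0338 54.4407,94.7039 18.0953,94.7039" fill="none" stroke="#ff8800"/>
  <polyline points="148.9598,37.4889 154.0111,39.0412 151.9903,36.3069 142.8975,29.2861 126.7325,17.9787" fill="none" stroke="#0000ff"/>
</svg>

Each laser-on run becomes one SVG element. Flip Y back into SVG space with y_svg = 128.2508 − y_machine.

Run 1: the run's S393 means `#ff8800` (score). The run returns to its start, so emit a `<polygon>` with points (Y-flipped): 18.0953,62.0338 54.4407,62.0338 54.4407,94.7039 18.0953,94.7039.

Run 2: the run's S278 means `#0000ff` (engrave). The run is open, so emit a `<polyline>` with points (Y-flipped): 148.9598,37.4889 154.0111,39.0412 151.9903,36.3069 142.8975,29.2861 126.7325,17.9787.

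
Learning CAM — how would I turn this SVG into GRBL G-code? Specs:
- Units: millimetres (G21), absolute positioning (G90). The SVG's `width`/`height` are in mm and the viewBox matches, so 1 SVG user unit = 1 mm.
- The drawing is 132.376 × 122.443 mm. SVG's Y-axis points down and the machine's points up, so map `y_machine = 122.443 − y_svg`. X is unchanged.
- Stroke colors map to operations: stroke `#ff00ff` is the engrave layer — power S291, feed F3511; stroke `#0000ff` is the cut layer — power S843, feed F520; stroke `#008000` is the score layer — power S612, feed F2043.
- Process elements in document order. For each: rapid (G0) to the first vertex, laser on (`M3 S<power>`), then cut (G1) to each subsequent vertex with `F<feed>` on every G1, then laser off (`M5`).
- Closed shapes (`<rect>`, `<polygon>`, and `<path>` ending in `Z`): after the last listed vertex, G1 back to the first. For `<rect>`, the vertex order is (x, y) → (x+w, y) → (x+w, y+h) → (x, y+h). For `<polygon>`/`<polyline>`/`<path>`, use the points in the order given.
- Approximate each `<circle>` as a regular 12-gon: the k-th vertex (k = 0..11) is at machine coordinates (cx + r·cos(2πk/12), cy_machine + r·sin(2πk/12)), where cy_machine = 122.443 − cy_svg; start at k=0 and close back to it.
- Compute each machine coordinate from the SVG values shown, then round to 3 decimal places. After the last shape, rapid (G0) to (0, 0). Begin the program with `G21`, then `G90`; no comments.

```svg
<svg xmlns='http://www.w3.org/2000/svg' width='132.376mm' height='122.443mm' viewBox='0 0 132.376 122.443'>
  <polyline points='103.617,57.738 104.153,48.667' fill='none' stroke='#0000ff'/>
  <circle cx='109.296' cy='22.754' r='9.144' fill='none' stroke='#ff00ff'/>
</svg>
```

viewBox `0 0 132.376 122.443` with mm width/height → 1 unit = 1 mm. Flip: y_m = 122.443 − y_svg.

**Shape 1** — `<polyline>` line segment, stroke `#0000ff` → cut (S843, F520). Machine vertices: (103.617,64.705) → (104.153,73.776). Open path.

**Shape 2** — `<circle>` circle, stroke `#ff00ff` → engrave (S291, F3511). Machine vertices: (118.440,99.689) → (117.215,104.261) → (113.868,107.608) → (109.296,108.833) → (104.724,107.608) → (101.377,104.261) → (100.152,99.689) → (101.377,95.117) → (104.724,91.770) → (109.296,90.545) → (113.868,91.770) → (117.215,95.117) → (118.440,99.689). Closed: final G1 returns to the first vertex.

G21
G90
G0 X103.617 Y64.705
M3 S843
G1 X104.153 Y73.776 F520
M5
G0 X118.440 Y99.689
M3 S291
G1 X117.215 Y104.261 F3511
G1 X113.868 Y107.608 F3511
G1 X109.296 Y108.833 F3511
G1 X104.724 Y107.608 F3511
G1 X101.377 Y104.261 F3511
G1 X100.152 Y99.689 F3511
G1 X101.377 Y95.117 F3511
G1 X104.724 Y91.770 F3511
G1 X109.296 Y90.545 F3511
G1 X113.868 Y91.770 F3511
G1 X117.215 Y95.117 F3511
G1 X118.440 Y99.689 F3511
M5
G0 X0.000 Y0.000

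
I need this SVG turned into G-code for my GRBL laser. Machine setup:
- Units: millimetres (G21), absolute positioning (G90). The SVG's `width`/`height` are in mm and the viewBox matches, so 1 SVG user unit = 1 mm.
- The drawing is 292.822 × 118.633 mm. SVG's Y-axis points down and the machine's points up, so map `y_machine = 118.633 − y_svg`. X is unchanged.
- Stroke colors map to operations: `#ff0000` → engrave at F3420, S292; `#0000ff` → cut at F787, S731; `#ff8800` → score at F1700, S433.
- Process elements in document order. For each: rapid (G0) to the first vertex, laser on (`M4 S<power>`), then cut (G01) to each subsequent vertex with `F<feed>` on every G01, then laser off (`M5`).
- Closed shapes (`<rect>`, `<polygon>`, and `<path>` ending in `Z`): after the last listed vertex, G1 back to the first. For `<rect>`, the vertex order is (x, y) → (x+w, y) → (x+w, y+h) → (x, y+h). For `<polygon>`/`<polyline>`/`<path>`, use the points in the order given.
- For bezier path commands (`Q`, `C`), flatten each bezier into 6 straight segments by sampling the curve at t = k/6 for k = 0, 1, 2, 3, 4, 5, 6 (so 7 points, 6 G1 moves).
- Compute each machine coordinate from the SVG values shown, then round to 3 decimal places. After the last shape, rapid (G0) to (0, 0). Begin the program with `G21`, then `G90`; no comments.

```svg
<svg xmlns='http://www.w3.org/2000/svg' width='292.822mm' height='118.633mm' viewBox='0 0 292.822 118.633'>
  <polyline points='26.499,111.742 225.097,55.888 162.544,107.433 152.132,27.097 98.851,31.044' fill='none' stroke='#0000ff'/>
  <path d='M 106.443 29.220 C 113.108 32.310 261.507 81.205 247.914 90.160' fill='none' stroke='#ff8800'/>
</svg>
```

Since the viewBox matches the mm dimensions, user units are millimetres directly. The only transform is the Y-flip y_m = 118.633 − y_svg.

Shape 1 is a open polyline drawn with `<polyline>`. Its stroke #0000ff means cut at S731, F787. After flipping Y the toolpath is (26.499,6.891) → (225.097,62.745) → (162.544,11.200) → (152.132,91.536) → (98.851,87.589).

Shape 2 is a cubic bezier drawn with `<path>`. Its stroke #ff8800 means score at S433, F1700. After flipping Y the toolpath is (106.443,89.413) → (120.181,84.448) → (149.104,74.230) → (184.775,61.142) → (218.759,47.566) → (242.617,35.882) → (247.914,28.473).

G21
G90
G0 X26.499 Y6.891
M4 S731
G01 X225.097 Y62.745 F787
G01 X162.544 Y11.200 F787
G01 X152.132 Y91.536 F787
G01 X98.851 Y87.589 F787
M5
G0 X106.443 Y89.413
M4 S433
G01 X120.181 Y84.448 F1700
G01 X149.104 Y74.230 F1700
G01 X184.775 Y61.142 F1700
G01 X218.759 Y47.566 F1700
G01 X242.617 Y35.882 F1700
G01 X247.914 Y28.473 F1700
M5
G0 X0.000 Y0.000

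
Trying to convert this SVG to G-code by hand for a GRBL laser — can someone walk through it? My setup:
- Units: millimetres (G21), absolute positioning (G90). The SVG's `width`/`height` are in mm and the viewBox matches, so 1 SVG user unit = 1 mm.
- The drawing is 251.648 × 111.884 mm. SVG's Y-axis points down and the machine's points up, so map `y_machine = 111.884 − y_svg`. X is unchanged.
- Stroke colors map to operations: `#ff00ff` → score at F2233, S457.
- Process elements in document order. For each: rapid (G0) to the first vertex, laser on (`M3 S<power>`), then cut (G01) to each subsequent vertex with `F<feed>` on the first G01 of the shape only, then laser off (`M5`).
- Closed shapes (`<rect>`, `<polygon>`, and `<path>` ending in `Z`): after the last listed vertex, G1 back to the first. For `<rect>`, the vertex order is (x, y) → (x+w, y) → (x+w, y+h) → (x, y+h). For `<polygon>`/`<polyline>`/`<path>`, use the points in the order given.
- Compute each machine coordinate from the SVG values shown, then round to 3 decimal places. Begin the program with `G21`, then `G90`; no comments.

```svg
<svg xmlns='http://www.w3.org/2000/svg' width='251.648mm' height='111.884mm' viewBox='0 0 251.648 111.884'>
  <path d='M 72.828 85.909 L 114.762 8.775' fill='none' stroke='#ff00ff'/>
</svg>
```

Since the viewBox matches the mm dimensions, user units are millimetres directly. The only transform is the Y-flip y_m = 111.884 − y_svg.

Shape 1 is a line segment drawn with `<path>`. Its stroke #ff00ff means score at S457, F2233. After flipping Y the toolpath is (72.828,25.975) → (114.762,103.109).

G21
G90
G0 X72.828 Y25.975
M3 S457
G01 X114.762 Y103.109 F2233
M5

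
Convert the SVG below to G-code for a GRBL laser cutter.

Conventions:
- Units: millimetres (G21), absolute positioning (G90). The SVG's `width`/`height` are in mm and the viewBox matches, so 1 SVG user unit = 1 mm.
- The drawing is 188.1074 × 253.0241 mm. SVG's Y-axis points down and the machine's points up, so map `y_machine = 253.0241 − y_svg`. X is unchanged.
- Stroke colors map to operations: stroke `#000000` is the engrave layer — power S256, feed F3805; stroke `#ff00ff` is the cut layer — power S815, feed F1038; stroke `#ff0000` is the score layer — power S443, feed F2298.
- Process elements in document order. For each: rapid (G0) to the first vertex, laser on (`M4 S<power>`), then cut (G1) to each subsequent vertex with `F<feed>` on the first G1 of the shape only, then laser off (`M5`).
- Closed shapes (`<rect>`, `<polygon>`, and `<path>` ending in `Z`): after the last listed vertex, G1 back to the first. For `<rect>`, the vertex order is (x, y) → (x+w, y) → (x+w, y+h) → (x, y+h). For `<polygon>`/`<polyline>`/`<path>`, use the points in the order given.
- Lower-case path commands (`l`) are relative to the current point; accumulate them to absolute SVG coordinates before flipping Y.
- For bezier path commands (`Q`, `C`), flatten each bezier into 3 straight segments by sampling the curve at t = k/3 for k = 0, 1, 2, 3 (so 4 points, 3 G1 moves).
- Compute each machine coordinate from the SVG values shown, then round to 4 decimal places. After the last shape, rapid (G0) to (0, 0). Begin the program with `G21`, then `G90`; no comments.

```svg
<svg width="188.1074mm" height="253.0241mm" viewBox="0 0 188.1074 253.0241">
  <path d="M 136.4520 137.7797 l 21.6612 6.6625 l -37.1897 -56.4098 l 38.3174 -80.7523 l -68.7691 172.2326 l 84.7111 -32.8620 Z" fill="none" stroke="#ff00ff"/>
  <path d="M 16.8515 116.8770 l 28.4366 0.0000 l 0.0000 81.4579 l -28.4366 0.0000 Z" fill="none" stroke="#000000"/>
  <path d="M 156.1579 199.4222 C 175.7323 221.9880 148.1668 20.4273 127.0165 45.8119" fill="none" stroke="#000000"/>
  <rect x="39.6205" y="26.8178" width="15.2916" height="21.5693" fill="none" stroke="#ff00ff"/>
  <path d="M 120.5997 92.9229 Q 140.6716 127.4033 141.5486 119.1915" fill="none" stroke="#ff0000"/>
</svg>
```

1 u = 1 mm; y_m = 253.0241 − y.

[1] `<path>` closed polygon, #ff00ff→cut S815 F1038: (136.4520,115.2444) → (158.1132,108.5819) → (120.9235,164.9917) → (159.2409,245.7440) → (90.4718,73.5114) → (175.1829,106.3734) → (136.4520,115.2444) (closed)

[2] `<path>` rectangle, #000000→engrave S256 F3805: (16.8515,136.1471) → (45.2881,136.1471) → (45.2881,54.6892) → (16.8515,54.6892) → (16.8515,136.1471) (closed)

[3] `<path>` cubic bezier, #000000→engrave S256 F3805: (156.1579,53.6019) → (162.0025,89.0386) → (148.3217,173.6547) → (127.0165,207.2122)

[4] `<rect>` rectangle, #ff00ff→cut S815 F1038: (39.6205,226.2063) → (54.9121,226.2063) → (54.9121,204.6370) → (39.6205,204.6370) → (39.6205,226.2063) (closed)

[5] `<path>` quadratic bezier, #ff0000→score S443 F2298: (120.5997,160.1012) → (131.8482,141.8578) → (138.8312,133.1016) → (141.5486,133.8326)

G21
G90
G0 X136.4520 Y115.2444
M4 S815
G1 X158.1132 Y108.5819 F1038
G1 X120.9235 Y164.9917
G1 X159.2409 Y245.7440
G1 X90.4718 Y73.5114
G1 X175.1829 Y106.3734
G1 X136.4520 Y115.2444
M5
G0 X16.8515 Y136.1471
M4 S256
G1 X45.2881 Y136.1471 F3805
G1 X45.2881 Y54.6892
G1 X16.8515 Y54.6892
G1 X16.8515 Y136.1471
M5
G0 X156.1579 Y53.6019
M4 S256
G1 X162.0025 Y89.0386 F3805
G1 X148.3217 Y173.6547
G1 X127.0165 Y207.2122
M5
G0 X39.6205 Y226.2063
M4 S815
G1 X54.9121 Y226.2063 F1038
G1 X54.9121 Y204.6370
G1 X39.6205 Y204.6370
G1 X39.6205 Y226.2063
M5
G0 X120.5997 Y160.1012
M4 S443
G1 X131.8482 Y141.8578 F2298
G1 X138.8312 Y133.1016
G1 X141.5486 Y133.8326
M5
G0 X0.0000 Y0.0000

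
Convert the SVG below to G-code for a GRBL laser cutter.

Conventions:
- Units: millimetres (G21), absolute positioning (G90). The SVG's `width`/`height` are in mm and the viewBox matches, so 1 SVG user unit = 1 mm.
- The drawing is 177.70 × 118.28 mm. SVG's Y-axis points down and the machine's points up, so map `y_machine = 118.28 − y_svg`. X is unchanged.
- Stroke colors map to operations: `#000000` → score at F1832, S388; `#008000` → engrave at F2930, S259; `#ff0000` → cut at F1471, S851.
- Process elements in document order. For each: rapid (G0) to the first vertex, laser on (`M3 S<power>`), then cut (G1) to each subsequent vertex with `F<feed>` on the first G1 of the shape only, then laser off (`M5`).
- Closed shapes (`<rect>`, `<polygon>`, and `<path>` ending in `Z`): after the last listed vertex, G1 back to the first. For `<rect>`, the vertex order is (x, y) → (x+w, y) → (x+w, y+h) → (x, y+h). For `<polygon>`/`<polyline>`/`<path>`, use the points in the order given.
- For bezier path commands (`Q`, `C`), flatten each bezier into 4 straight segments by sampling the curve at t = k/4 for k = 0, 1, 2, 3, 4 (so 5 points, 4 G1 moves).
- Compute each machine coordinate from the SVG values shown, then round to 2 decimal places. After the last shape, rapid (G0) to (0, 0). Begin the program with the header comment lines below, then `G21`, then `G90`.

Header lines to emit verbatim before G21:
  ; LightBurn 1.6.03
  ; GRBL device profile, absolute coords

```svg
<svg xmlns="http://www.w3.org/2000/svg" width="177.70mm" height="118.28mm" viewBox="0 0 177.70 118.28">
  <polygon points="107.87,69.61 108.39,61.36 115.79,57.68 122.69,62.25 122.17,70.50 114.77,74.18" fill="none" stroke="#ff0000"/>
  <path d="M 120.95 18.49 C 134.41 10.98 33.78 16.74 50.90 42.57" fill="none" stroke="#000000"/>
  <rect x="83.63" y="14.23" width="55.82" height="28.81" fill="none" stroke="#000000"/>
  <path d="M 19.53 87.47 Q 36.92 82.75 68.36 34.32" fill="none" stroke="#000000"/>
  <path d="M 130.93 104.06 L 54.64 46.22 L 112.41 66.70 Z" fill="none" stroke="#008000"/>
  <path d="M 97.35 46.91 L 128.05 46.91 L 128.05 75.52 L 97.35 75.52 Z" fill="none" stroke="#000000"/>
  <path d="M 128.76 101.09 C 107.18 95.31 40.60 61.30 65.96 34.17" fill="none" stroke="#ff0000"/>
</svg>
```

Since the viewBox matches the mm dimensions, user units are millimetres directly. The only transform is the Y-flip y_m = 118.28 − y_svg.

Shape 1 is a regular polygon drawn with `<polygon>`. Its stroke #ff0000 means cut at S851, F1471. After flipping Y the toolpath is (107.87,48.67) → (108.39,56.92) → (115.79,60.60) → (122.69,56.03) → (122.17,47.78) → (114.77,44.10) → (107.87,48.67), returning to the start.

Shape 2 is a cubic bezier drawn with `<path>`. Its stroke #000000 means score at S388, F1832. After flipping Y the toolpath is (120.95,99.79) → (113.28,102.83) → (84.55,100.25) → (56.52,91.43) → (50.90,75.71).

Shape 3 is a rectangle drawn with `<rect>`. Its stroke #000000 means score at S388, F1832. After flipping Y the toolpath is (83.63,104.05) → (139.45,104.05) → (139.45,75.24) → (83.63,75.24) → (83.63,104.05), returning to the start.

Shape 4 is a quadratic bezier drawn with `<path>`. Its stroke #000000 means score at S388, F1832. After flipping Y the toolpath is (19.53,30.81) → (29.10,35.90) → (40.43,46.46) → (53.52,62.48) → (68.36,83.96).

Shape 5 is a closed polygon drawn with `<path>`. Its stroke #008000 means engrave at S259, F2930. After flipping Y the toolpath is (130.93,14.22) → (54.64,72.06) → (112.41,51.58) → (130.93,14.22), returning to the start.

Shape 6 is a rectangle drawn with `<path>`. Its stroke #000000 means score at S388, F1832. After flipping Y the toolpath is (97.35,71.37) → (128.05,71.37) → (128.05,42.76) → (97.35,42.76) → (97.35,71.37), returning to the start.

Shape 7 is a cubic bezier drawn with `<path>`. Its stroke #ff0000 means cut at S851, F1471. After flipping Y the toolpath is (128.76,17.19) → (106.28,26.27) → (79.76,42.64) → (62.04,63.02) → (65.96,84.11).

; LightBurn 1.6.03
; GRBL device profile, absolute coords
G21
G90
G0 X107.87 Y48.67
M3 S851
G1 X108.39 Y56.92 F1471
G1 X115.79 Y60.60
G1 X122.69 Y56.03
G1 X122.17 Y47.78
G1 X114.77 Y44.10
G1 X107.87 Y48.67
M5
G0 X120.95 Y99.79
M3 S388
G1 X113.28 Y102.83 F1832
G1 X84.55 Y100.25
G1 X56.52 Y91.43
G1 X50.90 Y75.71
M5
G0 X83.63 Y104.05
M3 S388
G1 X139.45 Y104.05 F1832
G1 X139.45 Y75.24
G1 X83.63 Y75.24
G1 X83.63 Y104.05
M5
G0 X19.53 Y30.81
M3 S388
G1 X29.10 Y35.90 F1832
G1 X40.43 Y46.46
G1 X53.52 Y62.48
G1 X68.36 Y83.96
M5
G0 X130.93 Y14.22
M3 S259
G1 X54.64 Y72.06 F2930
G1 X112.41 Y51.58
G1 X130.93 Y14.22
M5
G0 X97.35 Y71.37
M3 S388
G1 X128.05 Y71.37 F1832
G1 X128.05 Y42.76
G1 X97.35 Y42.76
G1 X97.35 Y71.37
M5
G0 X128.76 Y17.19
M3 S851
G1 X106.28 Y26.27 F1471
G1 X79.76 Y42.64
G1 X62.04 Y63.02
G1 X65.96 Y84.11
M5
G0 X0.00 Y0.00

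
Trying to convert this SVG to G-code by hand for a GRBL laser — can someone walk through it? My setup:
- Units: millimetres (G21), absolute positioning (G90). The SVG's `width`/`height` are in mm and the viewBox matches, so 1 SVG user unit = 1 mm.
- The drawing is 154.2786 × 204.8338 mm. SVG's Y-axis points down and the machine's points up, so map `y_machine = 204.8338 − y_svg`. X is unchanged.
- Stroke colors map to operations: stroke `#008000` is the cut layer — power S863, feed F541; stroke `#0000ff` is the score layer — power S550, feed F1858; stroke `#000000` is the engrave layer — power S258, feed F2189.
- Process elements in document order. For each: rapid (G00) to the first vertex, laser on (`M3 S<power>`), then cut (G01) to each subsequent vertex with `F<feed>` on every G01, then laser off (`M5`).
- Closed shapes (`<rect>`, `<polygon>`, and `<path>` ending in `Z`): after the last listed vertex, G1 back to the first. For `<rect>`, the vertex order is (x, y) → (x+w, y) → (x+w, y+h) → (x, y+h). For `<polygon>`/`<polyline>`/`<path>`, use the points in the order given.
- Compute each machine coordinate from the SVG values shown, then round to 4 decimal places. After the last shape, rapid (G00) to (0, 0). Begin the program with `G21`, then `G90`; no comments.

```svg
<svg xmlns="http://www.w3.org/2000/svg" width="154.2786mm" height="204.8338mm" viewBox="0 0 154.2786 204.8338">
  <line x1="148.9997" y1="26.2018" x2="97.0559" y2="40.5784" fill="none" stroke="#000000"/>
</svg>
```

G21
G90
G00 X148.9997 Y178.6320
M3 S258
G01 X97.0559 Y164.2554 F2189
M5
G00 X0.0000 Y0.0000

viewBox `0 0 154.2786 204.8338` with mm width/height → 1 unit = 1 mm. Flip: y_m = 204.8338 − y_svg.

**Shape 1** — `<line>` line segment, stroke `#000000` → engrave (S258, F2189). Machine vertices: (148.9997,178.6320) → (97.0559,164.2554). Open path.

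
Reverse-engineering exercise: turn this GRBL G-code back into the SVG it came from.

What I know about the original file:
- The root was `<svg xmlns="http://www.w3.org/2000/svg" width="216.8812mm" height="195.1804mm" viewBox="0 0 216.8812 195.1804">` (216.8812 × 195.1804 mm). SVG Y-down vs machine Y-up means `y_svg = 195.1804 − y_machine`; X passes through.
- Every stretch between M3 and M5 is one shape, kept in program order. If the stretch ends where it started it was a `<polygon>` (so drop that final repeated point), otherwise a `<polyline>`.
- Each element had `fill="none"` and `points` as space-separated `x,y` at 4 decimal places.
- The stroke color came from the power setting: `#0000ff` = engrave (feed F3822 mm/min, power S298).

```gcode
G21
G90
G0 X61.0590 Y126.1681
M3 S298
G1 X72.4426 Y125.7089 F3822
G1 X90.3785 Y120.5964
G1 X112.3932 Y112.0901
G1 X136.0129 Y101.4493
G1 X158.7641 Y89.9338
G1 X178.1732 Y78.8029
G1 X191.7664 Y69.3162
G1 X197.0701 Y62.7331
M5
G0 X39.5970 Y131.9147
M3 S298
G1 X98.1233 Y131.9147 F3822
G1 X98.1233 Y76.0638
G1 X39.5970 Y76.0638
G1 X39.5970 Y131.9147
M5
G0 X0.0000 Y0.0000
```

y_svg = 195.1804 − y_m. Every run uses S298, so all elements get stroke `#0000ff` (engrave).

[1] open run; points: 61.0590,69.0123 72.4426,69.4715 90.3785,74.5840 112.3932,83.0903 136.0129,93.7311 158.7641,105.2466 178.1732,116.3775 191.7664,125.8642 197.0701,132.4473

[2] closed run; points: 39.5970,63.2657 98.1233,63.2657 98.1233,119.1166 39.5970,119.1166

<svg xmlns="http://www.w3.org/2000/svg" width="216.8812mm" height="195.1804mm" viewBox="0 0 216.8812 195.1804">
  <polyline points="61.0590,69.0123 72.4426,69.4715 90.3785,74.5840 112.3932,83.0903 136.0129,93.7311 158.7641,105.2466 178.1732,116.3775 191.7664,125.8642 197.0701,132.4473" fill="none" stroke="#0000ff"/>
  <polygon points="39.5970,63.2657 98.1233,63.2657 98.1233,119.1166 39.5970,119.1166" fill="none" stroke="#0000ff"/>
</svg>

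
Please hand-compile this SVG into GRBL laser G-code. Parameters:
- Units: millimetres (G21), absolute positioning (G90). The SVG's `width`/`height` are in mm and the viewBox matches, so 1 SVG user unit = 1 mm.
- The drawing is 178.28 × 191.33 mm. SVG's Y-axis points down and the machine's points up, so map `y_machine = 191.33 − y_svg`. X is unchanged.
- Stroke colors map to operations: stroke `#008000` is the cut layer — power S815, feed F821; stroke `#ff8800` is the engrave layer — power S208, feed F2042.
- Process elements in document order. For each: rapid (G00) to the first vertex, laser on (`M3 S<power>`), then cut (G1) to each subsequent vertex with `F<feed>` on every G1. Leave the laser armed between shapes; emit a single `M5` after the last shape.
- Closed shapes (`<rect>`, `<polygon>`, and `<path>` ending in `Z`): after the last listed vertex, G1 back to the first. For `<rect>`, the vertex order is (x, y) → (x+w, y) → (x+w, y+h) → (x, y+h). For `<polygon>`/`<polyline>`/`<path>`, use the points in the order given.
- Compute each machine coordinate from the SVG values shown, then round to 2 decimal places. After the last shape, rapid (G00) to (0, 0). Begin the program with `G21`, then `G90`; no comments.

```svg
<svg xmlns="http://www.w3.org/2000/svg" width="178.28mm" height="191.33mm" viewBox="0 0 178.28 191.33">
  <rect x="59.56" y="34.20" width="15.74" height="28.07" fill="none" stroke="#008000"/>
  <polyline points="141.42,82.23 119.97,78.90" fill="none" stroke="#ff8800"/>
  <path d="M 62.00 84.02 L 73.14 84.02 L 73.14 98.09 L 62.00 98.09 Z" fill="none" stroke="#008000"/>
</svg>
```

Since the viewBox matches the mm dimensions, user units are millimetres directly. The only transform is the Y-flip y_m = 191.33 − y_svg.

Shape 1 is a rectangle drawn with `<rect>`. Its stroke #008000 means cut at S815, F821. After flipping Y the toolpath is (59.56,157.13) → (75.30,157.13) → (75.30,129.06) → (59.56,129.06) → (59.56,157.13), returning to the start.

Shape 2 is a line segment drawn with `<polyline>`. Its stroke #ff8800 means engrave at S208, F2042. After flipping Y the toolpath is (141.42,109.10) → (119.97,112.43).

Shape 3 is a rectangle drawn with `<path>`. Its stroke #008000 means cut at S815, F821. After flipping Y the toolpath is (62.00,107.31) → (73.14,107.31) → (73.14,93.24) → (62.00,93.24) → (62.00,107.31), returning to the start.

G21
G90
G00 X59.56 Y157.13
M3 S815
G1 X75.30 Y157.13 F821
G1 X75.30 Y129.06 F821
G1 X59.56 Y129.06 F821
G1 X59.56 Y157.13 F821
G00 X141.42 Y109.10
M3 S208
G1 X119.97 Y112.43 F2042
G00 X62.00 Y107.31
M3 S815
G1 X73.14 Y107.31 F821
G1 X73.14 Y93.24 F821
G1 X62.00 Y93.24 F821
G1 X62.00 Y107.31 F821
M5
G00 X0.00 Y0.00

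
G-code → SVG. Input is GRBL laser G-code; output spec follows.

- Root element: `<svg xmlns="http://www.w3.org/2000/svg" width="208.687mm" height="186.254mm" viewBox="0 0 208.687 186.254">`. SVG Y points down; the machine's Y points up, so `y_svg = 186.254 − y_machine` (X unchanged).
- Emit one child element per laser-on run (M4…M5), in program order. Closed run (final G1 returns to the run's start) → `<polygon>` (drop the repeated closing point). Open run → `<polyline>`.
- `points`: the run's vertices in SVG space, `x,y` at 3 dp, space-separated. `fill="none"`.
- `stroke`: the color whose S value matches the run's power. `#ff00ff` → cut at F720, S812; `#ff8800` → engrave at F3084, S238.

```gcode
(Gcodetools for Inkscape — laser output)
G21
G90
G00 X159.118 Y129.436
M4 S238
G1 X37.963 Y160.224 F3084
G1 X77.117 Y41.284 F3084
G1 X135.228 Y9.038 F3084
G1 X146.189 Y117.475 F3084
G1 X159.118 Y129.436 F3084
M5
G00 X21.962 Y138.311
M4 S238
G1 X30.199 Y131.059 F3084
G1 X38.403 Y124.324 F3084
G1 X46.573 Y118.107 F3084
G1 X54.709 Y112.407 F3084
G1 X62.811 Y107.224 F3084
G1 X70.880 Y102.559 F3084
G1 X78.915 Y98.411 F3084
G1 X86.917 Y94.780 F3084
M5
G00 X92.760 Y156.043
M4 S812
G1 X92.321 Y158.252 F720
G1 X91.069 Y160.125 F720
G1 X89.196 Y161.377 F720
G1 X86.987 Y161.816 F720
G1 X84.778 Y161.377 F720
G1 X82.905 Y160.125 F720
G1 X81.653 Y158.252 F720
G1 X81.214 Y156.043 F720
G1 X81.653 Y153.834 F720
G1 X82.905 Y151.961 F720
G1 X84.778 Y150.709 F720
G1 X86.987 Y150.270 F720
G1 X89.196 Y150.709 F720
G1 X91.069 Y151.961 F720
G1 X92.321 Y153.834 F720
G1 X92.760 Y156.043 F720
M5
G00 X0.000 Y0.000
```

Machine Y-up, SVG Y-down with viewBox height 186.254, so y_svg = 186.254 − y_machine; X carries over.

Run 1: S238 ⇒ engrave layer `#ff8800`. The run returns to its start, so emit a `<polygon>` with points (Y-flipped): 159.118,56.818 37.963,26.030 77.117,144.970 135.228,177.216 146.189,68.779.

Run 2: the run's S238 means `#ff8800` (engrave). The run is open, so emit a `<polyline>` with points (Y-flipped): 21.962,47.943 30.199,55.195 38.403,61.930 46.573,68.147 54.709,73.847 62.811,79.030 70.880,83.695 78.915,87.843 86.917,91.474.

Run 3: power S812 maps to stroke `#ff00ff` (cut). The run returns to its start, so emit a `<polygon>` with points (Y-flipped): 92.760,30.211 92.321,28.002 91.069,26.129 89.196,24.877 86.987,24.438 84.778,24.877 82.905,26.129 81.653,28.002 81.214,30.211 81.653,32.420 82.905,34.293 84.778,35.545 86.987,35.984 89.196,35.545 91.069,34.293 92.321,32.420.

<svg xmlns="http://www.w3.org/2000/svg" width="208.687mm" height="186.254mm" viewBox="0 0 208.687 186.254">
  <polygon points="159.118,56.818 37.963,26.030 77.117,144.970 135.228,177.216 146.189,68.779" fill="none" stroke="#ff8800"/>
  <polyline points="21.962,47.943 30.199,55.195 38.403,61.930 46.573,68.147 54.709,73.847 62.811,79.030 70.880,83.695 78.915,87.843 86.917,91.474" fill="none" stroke="#ff8800"/>
  <polygon points="92.760,30.211 92.321,28.002 91.069,26.129 89.196,24.877 86.987,24.438 84.778,24.877 82.905,26.129 81.653,28.002 81.214,30.211 81.653,32.420 82.905,34.293 84.778,35.545 86.987,35.984 89.196,35.545 91.069,34.293 92.321,32.420" fill="none" stroke="#ff00ff"/>
</svg>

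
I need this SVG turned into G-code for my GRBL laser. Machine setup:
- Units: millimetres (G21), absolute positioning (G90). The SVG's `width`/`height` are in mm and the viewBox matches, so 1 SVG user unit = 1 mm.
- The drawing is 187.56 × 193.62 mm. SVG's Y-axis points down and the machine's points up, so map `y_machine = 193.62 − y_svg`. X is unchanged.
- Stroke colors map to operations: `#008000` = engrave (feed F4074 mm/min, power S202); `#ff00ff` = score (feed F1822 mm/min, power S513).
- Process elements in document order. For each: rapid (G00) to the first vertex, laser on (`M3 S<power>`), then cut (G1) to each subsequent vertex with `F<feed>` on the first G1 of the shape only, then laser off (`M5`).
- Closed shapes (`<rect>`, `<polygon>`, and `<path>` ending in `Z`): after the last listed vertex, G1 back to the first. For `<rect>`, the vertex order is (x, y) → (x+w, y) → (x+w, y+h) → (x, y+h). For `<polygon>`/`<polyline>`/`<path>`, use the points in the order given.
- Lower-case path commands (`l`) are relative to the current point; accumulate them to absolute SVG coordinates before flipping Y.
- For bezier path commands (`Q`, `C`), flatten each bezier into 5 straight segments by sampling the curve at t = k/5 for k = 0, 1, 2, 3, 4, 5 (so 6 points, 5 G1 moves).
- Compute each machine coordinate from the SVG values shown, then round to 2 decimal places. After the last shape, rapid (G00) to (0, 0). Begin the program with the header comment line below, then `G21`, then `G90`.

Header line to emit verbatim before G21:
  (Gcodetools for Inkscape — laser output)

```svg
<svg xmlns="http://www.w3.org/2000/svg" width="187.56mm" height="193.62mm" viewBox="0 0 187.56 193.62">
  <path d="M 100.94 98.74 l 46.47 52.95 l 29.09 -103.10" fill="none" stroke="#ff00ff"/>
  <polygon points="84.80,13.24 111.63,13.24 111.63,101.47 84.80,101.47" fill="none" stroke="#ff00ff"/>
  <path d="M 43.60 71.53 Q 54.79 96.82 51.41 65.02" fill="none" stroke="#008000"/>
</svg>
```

Since the viewBox matches the mm dimensions, user units are millimetres directly. The only transform is the Y-flip y_m = 193.62 − y_svg.

Shape 1 is a open polyline drawn with `<path>`. Its stroke #ff00ff means score at S513, F1822. After flipping Y the toolpath is (100.94,94.88) → (147.41,41.93) → (176.50,145.03).

Shape 2 is a rectangle drawn with `<polygon>`. Its stroke #ff00ff means score at S513, F1822. After flipping Y the toolpath is (84.80,180.38) → (111.63,180.38) → (111.63,92.15) → (84.80,92.15) → (84.80,180.38), returning to the start.

Shape 3 is a quadratic bezier drawn with `<path>`. Its stroke #008000 means engrave at S202, F4074. After flipping Y the toolpath is (43.60,122.09) → (47.49,114.26) → (50.22,110.99) → (51.78,112.29) → (52.18,118.16) → (51.41,128.60).

(Gcodetools for Inkscape — laser output)
G21
G90
G00 X100.94 Y94.88
M3 S513
G1 X147.41 Y41.93 F1822
G1 X176.50 Y145.03
M5
G00 X84.80 Y180.38
M3 S513
G1 X111.63 Y180.38 F1822
G1 X111.63 Y92.15
G1 X84.80 Y92.15
G1 X84.80 Y180.38
M5
G00 X43.60 Y122.09
M3 S202
G1 X47.49 Y114.26 F4074
G1 X50.22 Y110.99
G1 X51.78 Y112.29
G1 X52.18 Y118.16
G1 X51.41 Y128.60
M5
G00 X0.00 Y0.00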